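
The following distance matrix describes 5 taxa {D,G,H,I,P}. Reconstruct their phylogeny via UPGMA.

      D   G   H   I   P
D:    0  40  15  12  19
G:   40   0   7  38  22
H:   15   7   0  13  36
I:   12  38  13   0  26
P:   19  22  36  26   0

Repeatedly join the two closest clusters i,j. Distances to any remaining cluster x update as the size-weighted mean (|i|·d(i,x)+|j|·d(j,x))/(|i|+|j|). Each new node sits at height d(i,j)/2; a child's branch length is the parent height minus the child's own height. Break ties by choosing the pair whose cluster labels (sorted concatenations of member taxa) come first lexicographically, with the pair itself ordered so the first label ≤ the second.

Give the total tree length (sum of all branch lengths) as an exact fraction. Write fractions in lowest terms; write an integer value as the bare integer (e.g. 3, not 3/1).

1. join G+H (d=7) ⇒ GH; edges |G|=7/2, |H|=7/2
  updated: d(D,GH)=55/2, d(GH,I)=51/2, d(GH,P)=29
2. join D+I (d=12) ⇒ DI; edges |D|=6, |I|=6
  updated: d(DI,GH)=53/2, d(DI,P)=45/2
3. join DI+P (d=45/2) ⇒ DIP; edges |DI|=21/4, |P|=45/4
  updated: d(DIP,GH)=82/3
4. join DIP+GH (d=82/3) ⇒ DGHIP; edges |DIP|=29/12, |GH|=61/6
final tree: (((D:6,I:6):21/4,P:45/4):29/12,(G:7/2,H:7/2):61/6)
total length: 577/12

577/12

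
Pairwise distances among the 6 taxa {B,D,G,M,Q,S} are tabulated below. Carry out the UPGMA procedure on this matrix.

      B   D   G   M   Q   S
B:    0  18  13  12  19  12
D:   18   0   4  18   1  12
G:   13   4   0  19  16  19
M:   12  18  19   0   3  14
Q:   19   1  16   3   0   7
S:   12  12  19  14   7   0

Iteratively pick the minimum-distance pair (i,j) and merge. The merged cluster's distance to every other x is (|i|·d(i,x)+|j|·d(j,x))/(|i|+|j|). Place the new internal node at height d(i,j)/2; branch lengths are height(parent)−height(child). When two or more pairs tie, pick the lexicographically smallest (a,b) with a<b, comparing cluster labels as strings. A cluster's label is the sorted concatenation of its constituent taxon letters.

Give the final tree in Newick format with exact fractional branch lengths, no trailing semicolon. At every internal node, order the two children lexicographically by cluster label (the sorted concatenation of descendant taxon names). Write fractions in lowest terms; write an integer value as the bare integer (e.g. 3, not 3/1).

((B:13/2,G:13/2):15/16,(((D:1/2,Q:1/2):17/4,S:19/4):13/12,M:35/6):77/48)

1. join D+Q (d=1) ⇒ DQ; edges |D|=1/2, |Q|=1/2
  updated: d(B,DQ)=37/2, d(DQ,G)=10, d(DQ,M)=21/2, d(DQ,S)=19/2
2. join DQ+S (d=19/2) ⇒ DQS; edges |DQ|=17/4, |S|=19/4
  updated: d(B,DQS)=49/3, d(DQS,G)=13, d(DQS,M)=35/3
3. join DQS+M (d=35/3) ⇒ DMQS; edges |DQS|=13/12, |M|=35/6
  updated: d(B,DMQS)=61/4, d(DMQS,G)=29/2
4. join B+G (d=13) ⇒ BG; edges |B|=13/2, |G|=13/2
  updated: d(BG,DMQS)=119/8
5. join BG+DMQS (d=119/8) ⇒ BDGMQS; edges |BG|=15/16, |DMQS|=77/48
final tree: ((B:13/2,G:13/2):15/16,(((D:1/2,Q:1/2):17/4,S:19/4):13/12,M:35/6):77/48)
total length: 779/24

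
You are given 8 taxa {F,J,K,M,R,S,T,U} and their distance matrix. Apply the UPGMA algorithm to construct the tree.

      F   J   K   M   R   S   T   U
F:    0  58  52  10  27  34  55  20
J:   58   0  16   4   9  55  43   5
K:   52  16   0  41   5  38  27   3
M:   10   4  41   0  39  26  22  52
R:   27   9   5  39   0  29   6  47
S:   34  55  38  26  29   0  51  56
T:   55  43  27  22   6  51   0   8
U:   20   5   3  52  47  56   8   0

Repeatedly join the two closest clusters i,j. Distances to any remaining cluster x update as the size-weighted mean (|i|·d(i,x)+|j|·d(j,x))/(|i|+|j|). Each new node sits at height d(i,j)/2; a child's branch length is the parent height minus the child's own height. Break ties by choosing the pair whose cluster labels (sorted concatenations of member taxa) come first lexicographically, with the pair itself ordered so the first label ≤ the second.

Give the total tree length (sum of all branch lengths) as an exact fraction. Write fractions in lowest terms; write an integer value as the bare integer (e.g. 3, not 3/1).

step 1: merge (K,U) at d=3; branch lengths K→3/2, U→3/2; new cluster KU
  updated: d(F,KU)=36, d(J,KU)=21/2, d(KU,M)=93/2, d(KU,R)=26, d(KU,S)=47, d(KU,T)=35/2
step 2: merge (J,M) at d=4; branch lengths J→2, M→2; new cluster JM
  updated: d(F,JM)=34, d(JM,KU)=57/2, d(JM,R)=24, d(JM,S)=81/2, d(JM,T)=65/2
step 3: merge (R,T) at d=6; branch lengths R→3, T→3; new cluster RT
  updated: d(F,RT)=41, d(JM,RT)=113/4, d(KU,RT)=87/4, d(RT,S)=40
step 4: merge (KU,RT) at d=87/4; branch lengths KU→75/8, RT→63/8; new cluster KRTU
  updated: d(F,KRTU)=77/2, d(JM,KRTU)=227/8, d(KRTU,S)=87/2
step 5: merge (JM,KRTU) at d=227/8; branch lengths JM→195/16, KRTU→53/16; new cluster JKMRTU
  updated: d(F,JKMRTU)=37, d(JKMRTU,S)=85/2
step 6: merge (F,S) at d=34; branch lengths F→17, S→17; new cluster FS
  updated: d(FS,JKMRTU)=159/4
step 7: merge (FS,JKMRTU) at d=159/4; branch lengths FS→23/8, JKMRTU→91/16; new cluster FJKMRSTU
final tree: ((F:17,S:17):23/8,((J:2,M:2):195/16,((K:3/2,U:3/2):75/8,(R:3,T:3):63/8):53/16):91/16)
total length: 1413/16

1413/16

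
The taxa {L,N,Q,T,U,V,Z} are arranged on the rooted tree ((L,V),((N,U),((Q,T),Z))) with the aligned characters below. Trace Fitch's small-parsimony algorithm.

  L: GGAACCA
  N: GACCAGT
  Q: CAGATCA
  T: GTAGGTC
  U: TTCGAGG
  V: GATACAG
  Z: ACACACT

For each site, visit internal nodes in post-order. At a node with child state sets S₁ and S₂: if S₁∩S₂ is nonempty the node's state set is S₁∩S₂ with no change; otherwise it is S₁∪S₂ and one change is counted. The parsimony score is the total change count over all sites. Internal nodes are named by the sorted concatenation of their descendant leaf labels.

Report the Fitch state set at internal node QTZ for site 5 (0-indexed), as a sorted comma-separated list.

C

site 0, node LV: L={G} ∩ V={G} → {G} (+0)
site 0, node NU: N={G} ∪ U={T} → {G,T} (+1)
site 0, node QT: Q={C} ∪ T={G} → {C,G} (+1)
site 0, node QTZ: QT={C,G} ∪ Z={A} → {A,C,G} (+1)
site 0, node NQTUZ: NU={G,T} ∩ QTZ={A,C,G} → {G} (+0)
site 0, node LNQTUVZ: LV={G} ∩ NQTUZ={G} → {G} (+0)
site 1, node LV: L={G} ∪ V={A} → {A,G} (+1)
site 1, node NU: N={A} ∪ U={T} → {A,T} (+1)
site 1, node QT: Q={A} ∪ T={T} → {A,T} (+1)
site 1, node QTZ: QT={A,T} ∪ Z={C} → {A,C,T} (+1)
site 1, node NQTUZ: NU={A,T} ∩ QTZ={A,C,T} → {A,T} (+0)
site 1, node LNQTUVZ: LV={A,G} ∩ NQTUZ={A,T} → {A} (+0)
site 2, node LV: L={A} ∪ V={T} → {A,T} (+1)
site 2, node NU: N={C} ∩ U={C} → {C} (+0)
site 2, node QT: Q={G} ∪ T={A} → {A,G} (+1)
site 2, node QTZ: QT={A,G} ∩ Z={A} → {A} (+0)
site 2, node NQTUZ: NU={C} ∪ QTZ={A} → {A,C} (+1)
site 2, node LNQTUVZ: LV={A,T} ∩ NQTUZ={A,C} → {A} (+0)
site 3, node LV: L={A} ∩ V={A} → {A} (+0)
site 3, node NU: N={C} ∪ U={G} → {C,G} (+1)
site 3, node QT: Q={A} ∪ T={G} → {A,G} (+1)
site 3, node QTZ: QT={A,G} ∪ Z={C} → {A,C,G} (+1)
site 3, node NQTUZ: NU={C,G} ∩ QTZ={A,C,G} → {C,G} (+0)
site 3, node LNQTUVZ: LV={A} ∪ NQTUZ={C,G} → {A,C,G} (+1)
site 4, node LV: L={C} ∩ V={C} → {C} (+0)
site 4, node NU: N={A} ∩ U={A} → {A} (+0)
site 4, node QT: Q={T} ∪ T={G} → {G,T} (+1)
site 4, node QTZ: QT={G,T} ∪ Z={A} → {A,G,T} (+1)
site 4, node NQTUZ: NU={A} ∩ QTZ={A,G,T} → {A} (+0)
site 4, node LNQTUVZ: LV={C} ∪ NQTUZ={A} → {A,C} (+1)
site 5, node LV: L={C} ∪ V={A} → {A,C} (+1)
site 5, node NU: N={G} ∩ U={G} → {G} (+0)
site 5, node QT: Q={C} ∪ T={T} → {C,T} (+1)
site 5, node QTZ: QT={C,T} ∩ Z={C} → {C} (+0)
site 5, node NQTUZ: NU={G} ∪ QTZ={C} → {C,G} (+1)
site 5, node LNQTUVZ: LV={A,C} ∩ NQTUZ={C,G} → {C} (+0)
site 6, node LV: L={A} ∪ V={G} → {A,G} (+1)
site 6, node NU: N={T} ∪ U={G} → {G,T} (+1)
site 6, node QT: Q={A} ∪ T={C} → {A,C} (+1)
site 6, node QTZ: QT={A,C} ∪ Z={T} → {A,C,T} (+1)
site 6, node NQTUZ: NU={G,T} ∩ QTZ={A,C,T} → {T} (+0)
site 6, node LNQTUVZ: LV={A,G} ∪ NQTUZ={T} → {A,G,T} (+1)
per-site changes: [3, 4, 3, 4, 3, 3, 5]; total = 25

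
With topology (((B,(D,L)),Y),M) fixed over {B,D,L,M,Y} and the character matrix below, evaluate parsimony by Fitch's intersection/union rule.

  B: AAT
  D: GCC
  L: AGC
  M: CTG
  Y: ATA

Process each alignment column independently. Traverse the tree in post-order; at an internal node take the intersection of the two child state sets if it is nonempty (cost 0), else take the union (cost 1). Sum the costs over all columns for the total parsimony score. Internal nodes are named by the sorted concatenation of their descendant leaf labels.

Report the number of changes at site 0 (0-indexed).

[col 0] DL: children D:{G}, L:{A} ∪→ {A,G}; cost 1
[col 0] BDL: children B:{A}, DL:{A,G} ∩→ {A}; cost 0
[col 0] BDLY: children BDL:{A}, Y:{A} ∩→ {A}; cost 0
[col 0] BDLMY: children BDLY:{A}, M:{C} ∪→ {A,C}; cost 1
[col 1] DL: children D:{C}, L:{G} ∪→ {C,G}; cost 1
[col 1] BDL: children B:{A}, DL:{C,G} ∪→ {A,C,G}; cost 1
[col 1] BDLY: children BDL:{A,C,G}, Y:{T} ∪→ {A,C,G,T}; cost 1
[col 1] BDLMY: children BDLY:{A,C,G,T}, M:{T} ∩→ {T}; cost 0
[col 2] DL: children D:{C}, L:{C} ∩→ {C}; cost 0
[col 2] BDL: children B:{T}, DL:{C} ∪→ {C,T}; cost 1
[col 2] BDLY: children BDL:{C,T}, Y:{A} ∪→ {A,C,T}; cost 1
[col 2] BDLMY: children BDLY:{A,C,T}, M:{G} ∪→ {A,C,G,T}; cost 1
per-site changes: [2, 3, 3]; total = 8

2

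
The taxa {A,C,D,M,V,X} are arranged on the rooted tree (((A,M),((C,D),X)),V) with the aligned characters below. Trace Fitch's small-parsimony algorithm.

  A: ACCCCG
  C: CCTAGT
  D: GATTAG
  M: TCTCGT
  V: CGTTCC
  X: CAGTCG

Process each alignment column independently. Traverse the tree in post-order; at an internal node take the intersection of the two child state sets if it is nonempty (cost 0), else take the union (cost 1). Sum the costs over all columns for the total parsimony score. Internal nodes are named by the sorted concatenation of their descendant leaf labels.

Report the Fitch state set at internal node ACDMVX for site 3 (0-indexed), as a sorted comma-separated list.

T

[col 0] AM: children A:{A}, M:{T} ∪→ {A,T}; cost 1
[col 0] CD: children C:{C}, D:{G} ∪→ {C,G}; cost 1
[col 0] CDX: children CD:{C,G}, X:{C} ∩→ {C}; cost 0
[col 0] ACDMX: children AM:{A,T}, CDX:{C} ∪→ {A,C,T}; cost 1
[col 0] ACDMVX: children ACDMX:{A,C,T}, V:{C} ∩→ {C}; cost 0
[col 1] AM: children A:{C}, M:{C} ∩→ {C}; cost 0
[col 1] CD: children C:{C}, D:{A} ∪→ {A,C}; cost 1
[col 1] CDX: children CD:{A,C}, X:{A} ∩→ {A}; cost 0
[col 1] ACDMX: children AM:{C}, CDX:{A} ∪→ {A,C}; cost 1
[col 1] ACDMVX: children ACDMX:{A,C}, V:{G} ∪→ {A,C,G}; cost 1
[col 2] AM: children A:{C}, M:{T} ∪→ {C,T}; cost 1
[col 2] CD: children C:{T}, D:{T} ∩→ {T}; cost 0
[col 2] CDX: children CD:{T}, X:{G} ∪→ {G,T}; cost 1
[col 2] ACDMX: children AM:{C,T}, CDX:{G,T} ∩→ {T}; cost 0
[col 2] ACDMVX: children ACDMX:{T}, V:{T} ∩→ {T}; cost 0
[col 3] AM: children A:{C}, M:{C} ∩→ {C}; cost 0
[col 3] CD: children C:{A}, D:{T} ∪→ {A,T}; cost 1
[col 3] CDX: children CD:{A,T}, X:{T} ∩→ {T}; cost 0
[col 3] ACDMX: children AM:{C}, CDX:{T} ∪→ {C,T}; cost 1
[col 3] ACDMVX: children ACDMX:{C,T}, V:{T} ∩→ {T}; cost 0
[col 4] AM: children A:{C}, M:{G} ∪→ {C,G}; cost 1
[col 4] CD: children C:{G}, D:{A} ∪→ {A,G}; cost 1
[col 4] CDX: children CD:{A,G}, X:{C} ∪→ {A,C,G}; cost 1
[col 4] ACDMX: children AM:{C,G}, CDX:{A,C,G} ∩→ {C,G}; cost 0
[col 4] ACDMVX: children ACDMX:{C,G}, V:{C} ∩→ {C}; cost 0
[col 5] AM: children A:{G}, M:{T} ∪→ {G,T}; cost 1
[col 5] CD: children C:{T}, D:{G} ∪→ {G,T}; cost 1
[col 5] CDX: children CD:{G,T}, X:{G} ∩→ {G}; cost 0
[col 5] ACDMX: children AM:{G,T}, CDX:{G} ∩→ {G}; cost 0
[col 5] ACDMVX: children ACDMX:{G}, V:{C} ∪→ {C,G}; cost 1
per-site changes: [3, 3, 2, 2, 3, 3]; total = 16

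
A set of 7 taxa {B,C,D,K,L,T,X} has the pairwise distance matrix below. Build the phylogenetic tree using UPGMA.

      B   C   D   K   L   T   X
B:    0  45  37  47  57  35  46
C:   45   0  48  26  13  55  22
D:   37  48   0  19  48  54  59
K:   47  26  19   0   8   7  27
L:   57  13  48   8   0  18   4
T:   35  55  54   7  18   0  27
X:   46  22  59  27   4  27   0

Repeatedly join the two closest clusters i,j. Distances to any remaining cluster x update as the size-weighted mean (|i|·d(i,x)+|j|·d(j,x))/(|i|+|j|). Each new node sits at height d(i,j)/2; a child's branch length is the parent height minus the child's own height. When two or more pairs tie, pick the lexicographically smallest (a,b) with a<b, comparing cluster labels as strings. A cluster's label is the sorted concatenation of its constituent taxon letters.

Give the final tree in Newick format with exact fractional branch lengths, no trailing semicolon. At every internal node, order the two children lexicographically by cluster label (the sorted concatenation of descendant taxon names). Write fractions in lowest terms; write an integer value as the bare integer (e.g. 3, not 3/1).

iteration 1: select L,X (d=4); attach at lengths (2, 2); label the merged cluster LX
  updated: d(B,LX)=103/2, d(C,LX)=35/2, d(D,LX)=107/2, d(K,LX)=35/2, d(LX,T)=45/2
iteration 2: select K,T (d=7); attach at lengths (7/2, 7/2); label the merged cluster KT
  updated: d(B,KT)=41, d(C,KT)=81/2, d(D,KT)=73/2, d(KT,LX)=20
iteration 3: select C,LX (d=35/2); attach at lengths (35/4, 27/4); label the merged cluster CLX
  updated: d(B,CLX)=148/3, d(CLX,D)=155/3, d(CLX,KT)=161/6
iteration 4: select CLX,KT (d=161/6); attach at lengths (14/3, 119/12); label the merged cluster CKLTX
  updated: d(B,CKLTX)=46, d(CKLTX,D)=228/5
iteration 5: select B,D (d=37); attach at lengths (37/2, 37/2); label the merged cluster BD
  updated: d(BD,CKLTX)=229/5
iteration 6: select BD,CKLTX (d=229/5); attach at lengths (22/5, 569/60); label the merged cluster BCDKLTX
final tree: ((B:37/2,D:37/2):22/5,((C:35/4,(L:2,X:2):27/4):14/3,(K:7/2,T:7/2):119/12):569/60)
total length: 2759/30

((B:37/2,D:37/2):22/5,((C:35/4,(L:2,X:2):27/4):14/3,(K:7/2,T:7/2):119/12):569/60)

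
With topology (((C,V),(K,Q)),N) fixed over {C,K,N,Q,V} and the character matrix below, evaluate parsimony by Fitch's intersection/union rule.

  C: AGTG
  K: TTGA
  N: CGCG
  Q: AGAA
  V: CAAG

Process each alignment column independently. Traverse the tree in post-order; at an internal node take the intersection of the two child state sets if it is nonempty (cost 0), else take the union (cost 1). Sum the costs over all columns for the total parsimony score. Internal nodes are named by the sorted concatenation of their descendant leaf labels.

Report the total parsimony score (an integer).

9

site 0, node CV: C={A} ∪ V={C} → {A,C} (+1)
site 0, node KQ: K={T} ∪ Q={A} → {A,T} (+1)
site 0, node CKQV: CV={A,C} ∩ KQ={A,T} → {A} (+0)
site 0, node CKNQV: CKQV={A} ∪ N={C} → {A,C} (+1)
site 1, node CV: C={G} ∪ V={A} → {A,G} (+1)
site 1, node KQ: K={T} ∪ Q={G} → {G,T} (+1)
site 1, node CKQV: CV={A,G} ∩ KQ={G,T} → {G} (+0)
site 1, node CKNQV: CKQV={G} ∩ N={G} → {G} (+0)
site 2, node CV: C={T} ∪ V={A} → {A,T} (+1)
site 2, node KQ: K={G} ∪ Q={A} → {A,G} (+1)
site 2, node CKQV: CV={A,T} ∩ KQ={A,G} → {A} (+0)
site 2, node CKNQV: CKQV={A} ∪ N={C} → {A,C} (+1)
site 3, node CV: C={G} ∩ V={G} → {G} (+0)
site 3, node KQ: K={A} ∩ Q={A} → {A} (+0)
site 3, node CKQV: CV={G} ∪ KQ={A} → {A,G} (+1)
site 3, node CKNQV: CKQV={A,G} ∩ N={G} → {G} (+0)
per-site changes: [3, 2, 3, 1]; total = 9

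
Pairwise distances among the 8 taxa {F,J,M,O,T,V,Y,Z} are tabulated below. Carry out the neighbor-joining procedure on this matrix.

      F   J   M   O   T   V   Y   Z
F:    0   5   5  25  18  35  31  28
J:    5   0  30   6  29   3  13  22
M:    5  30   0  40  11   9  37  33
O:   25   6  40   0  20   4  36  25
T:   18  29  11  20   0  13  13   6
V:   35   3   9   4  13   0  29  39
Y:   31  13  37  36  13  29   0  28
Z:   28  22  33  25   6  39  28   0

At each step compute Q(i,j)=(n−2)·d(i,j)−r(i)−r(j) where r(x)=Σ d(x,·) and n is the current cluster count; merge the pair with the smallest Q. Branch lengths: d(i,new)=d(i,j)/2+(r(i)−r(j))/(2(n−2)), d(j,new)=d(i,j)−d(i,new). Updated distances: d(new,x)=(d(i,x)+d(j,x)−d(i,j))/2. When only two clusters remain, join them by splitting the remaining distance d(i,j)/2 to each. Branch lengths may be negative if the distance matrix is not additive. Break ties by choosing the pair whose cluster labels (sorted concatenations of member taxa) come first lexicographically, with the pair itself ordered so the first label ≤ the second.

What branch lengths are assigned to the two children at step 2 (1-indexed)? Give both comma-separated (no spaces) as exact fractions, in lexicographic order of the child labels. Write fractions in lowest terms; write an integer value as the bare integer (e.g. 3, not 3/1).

-5/2,17/2

iteration 1: select F,M (d=5, Q=-282); attach at lengths (1, 4); label the merged cluster FM
  updated: d(FM,J)=15, d(FM,O)=30, d(FM,T)=12, d(FM,V)=39/2, d(FM,Y)=63/2, d(FM,Z)=28
iteration 2: select T,Z (d=6, Q=-211); attach at lengths (-5/2, 17/2); label the merged cluster TZ
  updated: d(FM,TZ)=17, d(J,TZ)=45/2, d(O,TZ)=39/2, d(TZ,V)=23, d(TZ,Y)=35/2
iteration 3: select O,V (d=4, Q=-158); attach at lengths (33/8, -1/8); label the merged cluster OV
  updated: d(FM,OV)=91/4, d(J,OV)=5/2, d(OV,TZ)=77/4, d(OV,Y)=61/2
iteration 4: select J,OV (d=5/2, Q=-241/2); attach at lengths (-29/12, 59/12); label the merged cluster JOV
  updated: d(FM,JOV)=141/8, d(JOV,TZ)=157/8, d(JOV,Y)=41/2
iteration 5: select FM,JOV (d=141/8, Q=-709/8); attach at lengths (349/32, 215/32); label the merged cluster FJMOV
  updated: d(FJMOV,TZ)=19/2, d(FJMOV,Y)=275/16
iteration 6: select FJMOV,TZ (d=19/2, Q=-707/16); attach at lengths (147/32, 157/32); label the merged cluster FJMOTVZ
  updated: d(FJMOTVZ,Y)=403/32
iteration 7: select FJMOTVZ,Y (d=403/32); attach at lengths (403/64, 403/64); label the merged cluster FJMOTVYZ
final tree: ((((F:1,M:4):349/32,(J:-29/12,(O:33/8,V:-1/8):59/12):215/32):147/32,(T:-5/2,Z:17/2):157/32):403/64,Y:403/64)
total length: 1831/32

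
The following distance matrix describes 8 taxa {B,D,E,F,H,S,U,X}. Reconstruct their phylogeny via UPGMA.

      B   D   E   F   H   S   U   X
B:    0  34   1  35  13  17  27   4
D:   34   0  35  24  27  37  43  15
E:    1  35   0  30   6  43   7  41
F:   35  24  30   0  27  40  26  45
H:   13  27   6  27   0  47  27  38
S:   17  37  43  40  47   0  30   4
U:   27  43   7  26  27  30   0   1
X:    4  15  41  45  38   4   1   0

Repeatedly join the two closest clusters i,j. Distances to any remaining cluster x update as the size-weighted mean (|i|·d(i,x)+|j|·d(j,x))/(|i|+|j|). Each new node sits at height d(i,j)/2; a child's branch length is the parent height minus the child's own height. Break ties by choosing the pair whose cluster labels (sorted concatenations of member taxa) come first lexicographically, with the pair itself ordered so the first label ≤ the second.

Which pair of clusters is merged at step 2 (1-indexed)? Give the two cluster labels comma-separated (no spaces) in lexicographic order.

U,X

step 1: merge (B,E) at d=1; branch lengths B→1/2, E→1/2; new cluster BE
  updated: d(BE,D)=69/2, d(BE,F)=65/2, d(BE,H)=19/2, d(BE,S)=30, d(BE,U)=17, d(BE,X)=45/2
step 2: merge (U,X) at d=1; branch lengths U→1/2, X→1/2; new cluster UX
  updated: d(BE,UX)=79/4, d(D,UX)=29, d(F,UX)=71/2, d(H,UX)=65/2, d(S,UX)=17
step 3: merge (BE,H) at d=19/2; branch lengths BE→17/4, H→19/4; new cluster BEH
  updated: d(BEH,D)=32, d(BEH,F)=92/3, d(BEH,S)=107/3, d(BEH,UX)=24
step 4: merge (S,UX) at d=17; branch lengths S→17/2, UX→8; new cluster SUX
  updated: d(BEH,SUX)=251/9, d(D,SUX)=95/3, d(F,SUX)=37
step 5: merge (D,F) at d=24; branch lengths D→12, F→12; new cluster DF
  updated: d(BEH,DF)=94/3, d(DF,SUX)=103/3
step 6: merge (BEH,SUX) at d=251/9; branch lengths BEH→331/36, SUX→49/9; new cluster BEHSUX
  updated: d(BEHSUX,DF)=197/6
step 7: merge (BEHSUX,DF) at d=197/6; branch lengths BEHSUX→89/36, DF→53/12; new cluster BDEFHSUX
final tree: ((((B:1/2,E:1/2):17/4,H:19/4):331/36,(S:17/2,(U:1/2,X:1/2):8):49/9):89/36,(D:12,F:12):53/12)
total length: 2629/36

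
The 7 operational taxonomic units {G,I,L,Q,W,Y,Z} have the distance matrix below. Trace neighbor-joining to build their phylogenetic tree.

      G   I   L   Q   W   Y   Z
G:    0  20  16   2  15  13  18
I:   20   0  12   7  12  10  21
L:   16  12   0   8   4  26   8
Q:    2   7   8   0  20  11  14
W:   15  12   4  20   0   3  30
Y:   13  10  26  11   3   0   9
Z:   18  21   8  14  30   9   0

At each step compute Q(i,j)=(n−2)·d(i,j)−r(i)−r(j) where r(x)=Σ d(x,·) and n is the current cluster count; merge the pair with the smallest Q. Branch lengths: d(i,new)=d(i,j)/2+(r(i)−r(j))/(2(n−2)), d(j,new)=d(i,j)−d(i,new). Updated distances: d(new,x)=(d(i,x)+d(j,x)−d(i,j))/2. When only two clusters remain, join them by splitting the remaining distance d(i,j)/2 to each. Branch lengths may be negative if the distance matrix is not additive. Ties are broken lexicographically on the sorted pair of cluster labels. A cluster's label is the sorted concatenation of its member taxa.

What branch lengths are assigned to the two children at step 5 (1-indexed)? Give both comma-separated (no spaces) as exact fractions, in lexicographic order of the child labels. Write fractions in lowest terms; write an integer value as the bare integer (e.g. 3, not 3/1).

3,5

iteration 1: select W,Y (d=3, Q=-141); attach at lengths (27/10, 3/10); label the merged cluster WY
  updated: d(G,WY)=25/2, d(I,WY)=19/2, d(L,WY)=27/2, d(Q,WY)=14, d(WY,Z)=18
iteration 2: select G,Q (d=2, Q=-211/2); attach at lengths (63/16, -31/16); label the merged cluster GQ
  updated: d(GQ,I)=25/2, d(GQ,L)=11, d(GQ,WY)=49/4, d(GQ,Z)=15
iteration 3: select L,Z (d=8, Q=-165/2); attach at lengths (13/12, 83/12); label the merged cluster LZ
  updated: d(GQ,LZ)=9, d(I,LZ)=25/2, d(LZ,WY)=47/4
iteration 4: select GQ,LZ (d=9, Q=-49); attach at lengths (37/8, 35/8); label the merged cluster GLQZ
  updated: d(GLQZ,I)=8, d(GLQZ,WY)=15/2
iteration 5: select GLQZ,I (d=8, Q=-25); attach at lengths (3, 5); label the merged cluster GILQZ
  updated: d(GILQZ,WY)=9/2
iteration 6: select GILQZ,WY (d=9/2); attach at lengths (9/4, 9/4); label the merged cluster GILQWYZ
final tree: ((((G:63/16,Q:-31/16):37/8,(L:13/12,Z:83/12):35/8):3,I:5):9/4,(W:27/10,Y:3/10):9/4)
total length: 69/2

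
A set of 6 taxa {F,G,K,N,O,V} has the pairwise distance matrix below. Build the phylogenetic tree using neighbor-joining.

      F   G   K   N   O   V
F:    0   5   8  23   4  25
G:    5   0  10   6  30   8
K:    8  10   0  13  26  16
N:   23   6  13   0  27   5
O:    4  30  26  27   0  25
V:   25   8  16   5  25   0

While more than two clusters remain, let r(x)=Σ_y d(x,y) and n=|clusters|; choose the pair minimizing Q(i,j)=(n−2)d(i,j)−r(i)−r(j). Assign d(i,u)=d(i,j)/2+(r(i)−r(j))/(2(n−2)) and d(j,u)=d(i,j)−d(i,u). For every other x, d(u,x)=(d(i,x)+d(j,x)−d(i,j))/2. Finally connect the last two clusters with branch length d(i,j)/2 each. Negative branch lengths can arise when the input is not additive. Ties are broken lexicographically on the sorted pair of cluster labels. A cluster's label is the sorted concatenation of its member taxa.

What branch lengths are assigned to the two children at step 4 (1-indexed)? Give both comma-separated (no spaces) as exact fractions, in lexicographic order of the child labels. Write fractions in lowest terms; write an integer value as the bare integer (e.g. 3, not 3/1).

4,13/8

step 1: merge (F,O) at d=4, Q=-161; branch lengths F→-31/8, O→63/8; new cluster FO
  updated: d(FO,G)=31/2, d(FO,K)=15, d(FO,N)=23, d(FO,V)=23
step 2: merge (FO,K) at d=15, Q=-171/2; branch lengths FO→45/4, K→15/4; new cluster FKO
  updated: d(FKO,G)=21/4, d(FKO,N)=21/2, d(FKO,V)=12
step 3: merge (FKO,G) at d=21/4, Q=-73/2; branch lengths FKO→19/4, G→1/2; new cluster FGKO
  updated: d(FGKO,N)=45/8, d(FGKO,V)=59/8
step 4: merge (FGKO,N) at d=45/8, Q=-18; branch lengths FGKO→4, N→13/8; new cluster FGKNO
  updated: d(FGKNO,V)=27/8
step 5: merge (FGKNO,V) at d=27/8; branch lengths FGKNO→27/16, V→27/16; new cluster FGKNOV
final tree: (((((F:-31/8,O:63/8):45/4,K:15/4):19/4,G:1/2):4,N:13/8):27/16,V:27/16)
total length: 133/4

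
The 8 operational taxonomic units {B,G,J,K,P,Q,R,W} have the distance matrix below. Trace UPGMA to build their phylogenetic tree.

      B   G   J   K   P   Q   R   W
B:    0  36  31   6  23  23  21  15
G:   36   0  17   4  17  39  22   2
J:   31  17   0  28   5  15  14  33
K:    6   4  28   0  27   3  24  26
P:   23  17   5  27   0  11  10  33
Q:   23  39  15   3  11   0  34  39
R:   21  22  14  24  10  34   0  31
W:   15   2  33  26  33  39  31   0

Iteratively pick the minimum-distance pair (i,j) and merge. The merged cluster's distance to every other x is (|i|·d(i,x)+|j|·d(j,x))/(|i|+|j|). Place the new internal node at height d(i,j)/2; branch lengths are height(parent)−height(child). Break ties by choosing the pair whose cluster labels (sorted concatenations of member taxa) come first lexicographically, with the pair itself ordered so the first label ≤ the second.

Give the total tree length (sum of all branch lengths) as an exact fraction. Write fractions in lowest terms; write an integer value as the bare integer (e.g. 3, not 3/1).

1. join G+W (d=2) ⇒ GW; edges |G|=1, |W|=1
  updated: d(B,GW)=51/2, d(GW,J)=25, d(GW,K)=15, d(GW,P)=25, d(GW,Q)=39, d(GW,R)=53/2
2. join K+Q (d=3) ⇒ KQ; edges |K|=3/2, |Q|=3/2
  updated: d(B,KQ)=29/2, d(GW,KQ)=27, d(J,KQ)=43/2, d(KQ,P)=19, d(KQ,R)=29
3. join J+P (d=5) ⇒ JP; edges |J|=5/2, |P|=5/2
  updated: d(B,JP)=27, d(GW,JP)=25, d(JP,KQ)=81/4, d(JP,R)=12
4. join JP+R (d=12) ⇒ JPR; edges |JP|=7/2, |R|=6
  updated: d(B,JPR)=25, d(GW,JPR)=51/2, d(JPR,KQ)=139/6
5. join B+KQ (d=29/2) ⇒ BKQ; edges |B|=29/4, |KQ|=23/4
  updated: d(BKQ,GW)=53/2, d(BKQ,JPR)=214/9
6. join BKQ+JPR (d=214/9) ⇒ BJKPQR; edges |BKQ|=167/36, |JPR|=53/9
  updated: d(BJKPQR,GW)=26
7. join BJKPQR+GW (d=26) ⇒ BGJKPQRW; edges |BJKPQR|=10/9, |GW|=12
final tree: (((B:29/4,(K:3/2,Q:3/2):23/4):167/36,((J:5/2,P:5/2):7/2,R:6):53/9):10/9,(G:1,W:1):12)
total length: 2021/36

2021/36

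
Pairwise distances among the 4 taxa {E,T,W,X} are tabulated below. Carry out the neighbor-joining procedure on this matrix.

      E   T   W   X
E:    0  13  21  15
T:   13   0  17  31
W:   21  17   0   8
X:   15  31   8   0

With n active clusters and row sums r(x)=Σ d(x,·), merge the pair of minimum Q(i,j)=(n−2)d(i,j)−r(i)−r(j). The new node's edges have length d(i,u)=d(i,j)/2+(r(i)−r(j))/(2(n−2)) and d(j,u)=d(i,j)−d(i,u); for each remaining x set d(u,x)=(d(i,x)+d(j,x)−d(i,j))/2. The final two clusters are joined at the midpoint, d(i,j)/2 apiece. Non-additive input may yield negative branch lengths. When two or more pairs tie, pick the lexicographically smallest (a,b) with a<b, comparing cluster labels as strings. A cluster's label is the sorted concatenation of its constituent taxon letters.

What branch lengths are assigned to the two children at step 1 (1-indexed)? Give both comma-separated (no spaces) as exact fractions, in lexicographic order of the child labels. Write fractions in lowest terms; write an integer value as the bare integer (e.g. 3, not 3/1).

7/2,19/2

1. join E+T (d=13, Q=-84) ⇒ ET; edges |E|=7/2, |T|=19/2
  updated: d(ET,W)=25/2, d(ET,X)=33/2
2. join ET+W (d=25/2, Q=-37) ⇒ ETW; edges |ET|=21/2, |W|=2
  updated: d(ETW,X)=6
3. join ETW+X (d=6) ⇒ ETWX; edges |ETW|=3, |X|=3
final tree: (((E:7/2,T:19/2):21/2,W:2):3,X:3)
total length: 63/2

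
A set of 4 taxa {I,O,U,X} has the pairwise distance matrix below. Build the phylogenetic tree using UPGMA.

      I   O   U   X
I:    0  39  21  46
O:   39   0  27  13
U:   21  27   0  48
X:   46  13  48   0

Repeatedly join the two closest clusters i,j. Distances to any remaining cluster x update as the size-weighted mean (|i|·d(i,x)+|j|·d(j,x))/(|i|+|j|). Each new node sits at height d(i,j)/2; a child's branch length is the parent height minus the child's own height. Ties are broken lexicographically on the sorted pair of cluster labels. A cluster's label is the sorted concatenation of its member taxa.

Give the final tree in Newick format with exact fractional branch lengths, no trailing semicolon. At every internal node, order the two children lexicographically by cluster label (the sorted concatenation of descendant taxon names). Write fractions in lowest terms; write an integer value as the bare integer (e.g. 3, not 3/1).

((I:21/2,U:21/2):19/2,(O:13/2,X:13/2):27/2)

step 1: merge (O,X) at d=13; branch lengths O→13/2, X→13/2; new cluster OX
  updated: d(I,OX)=85/2, d(OX,U)=75/2
step 2: merge (I,U) at d=21; branch lengths I→21/2, U→21/2; new cluster IU
  updated: d(IU,OX)=40
step 3: merge (IU,OX) at d=40; branch lengths IU→19/2, OX→27/2; new cluster IOUX
final tree: ((I:21/2,U:21/2):19/2,(O:13/2,X:13/2):27/2)
total length: 57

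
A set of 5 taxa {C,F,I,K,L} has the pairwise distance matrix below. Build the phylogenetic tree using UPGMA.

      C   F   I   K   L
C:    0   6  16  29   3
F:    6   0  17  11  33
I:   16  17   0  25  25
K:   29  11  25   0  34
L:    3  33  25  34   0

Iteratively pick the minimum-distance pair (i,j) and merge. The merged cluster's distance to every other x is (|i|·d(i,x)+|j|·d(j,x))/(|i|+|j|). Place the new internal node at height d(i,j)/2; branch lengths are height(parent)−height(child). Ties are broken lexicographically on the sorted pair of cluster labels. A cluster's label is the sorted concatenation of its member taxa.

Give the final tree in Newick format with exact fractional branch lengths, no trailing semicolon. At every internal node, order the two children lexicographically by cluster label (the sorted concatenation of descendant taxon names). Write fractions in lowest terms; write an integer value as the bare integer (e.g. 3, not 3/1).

step 1: merge (C,L) at d=3; branch lengths C→3/2, L→3/2; new cluster CL
  updated: d(CL,F)=39/2, d(CL,I)=41/2, d(CL,K)=63/2
step 2: merge (F,K) at d=11; branch lengths F→11/2, K→11/2; new cluster FK
  updated: d(CL,FK)=51/2, d(FK,I)=21
step 3: merge (CL,I) at d=41/2; branch lengths CL→35/4, I→41/4; new cluster CIL
  updated: d(CIL,FK)=24
step 4: merge (CIL,FK) at d=24; branch lengths CIL→7/4, FK→13/2; new cluster CFIKL
final tree: (((C:3/2,L:3/2):35/4,I:41/4):7/4,(F:11/2,K:11/2):13/2)
total length: 165/4

(((C:3/2,L:3/2):35/4,I:41/4):7/4,(F:11/2,K:11/2):13/2)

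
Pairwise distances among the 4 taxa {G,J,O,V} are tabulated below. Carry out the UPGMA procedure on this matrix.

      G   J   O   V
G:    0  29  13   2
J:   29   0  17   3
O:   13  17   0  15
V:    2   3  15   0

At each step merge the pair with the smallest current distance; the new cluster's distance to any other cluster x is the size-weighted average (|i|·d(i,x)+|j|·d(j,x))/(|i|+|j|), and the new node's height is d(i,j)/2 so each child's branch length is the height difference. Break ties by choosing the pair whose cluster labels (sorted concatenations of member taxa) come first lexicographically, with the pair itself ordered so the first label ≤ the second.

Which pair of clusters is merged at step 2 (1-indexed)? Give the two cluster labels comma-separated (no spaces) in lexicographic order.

iteration 1: select G,V (d=2); attach at lengths (1, 1); label the merged cluster GV
  updated: d(GV,J)=16, d(GV,O)=14
iteration 2: select GV,O (d=14); attach at lengths (6, 7); label the merged cluster GOV
  updated: d(GOV,J)=49/3
iteration 3: select GOV,J (d=49/3); attach at lengths (7/6, 49/6); label the merged cluster GJOV
final tree: (((G:1,V:1):6,O:7):7/6,J:49/6)
total length: 73/3

GV,O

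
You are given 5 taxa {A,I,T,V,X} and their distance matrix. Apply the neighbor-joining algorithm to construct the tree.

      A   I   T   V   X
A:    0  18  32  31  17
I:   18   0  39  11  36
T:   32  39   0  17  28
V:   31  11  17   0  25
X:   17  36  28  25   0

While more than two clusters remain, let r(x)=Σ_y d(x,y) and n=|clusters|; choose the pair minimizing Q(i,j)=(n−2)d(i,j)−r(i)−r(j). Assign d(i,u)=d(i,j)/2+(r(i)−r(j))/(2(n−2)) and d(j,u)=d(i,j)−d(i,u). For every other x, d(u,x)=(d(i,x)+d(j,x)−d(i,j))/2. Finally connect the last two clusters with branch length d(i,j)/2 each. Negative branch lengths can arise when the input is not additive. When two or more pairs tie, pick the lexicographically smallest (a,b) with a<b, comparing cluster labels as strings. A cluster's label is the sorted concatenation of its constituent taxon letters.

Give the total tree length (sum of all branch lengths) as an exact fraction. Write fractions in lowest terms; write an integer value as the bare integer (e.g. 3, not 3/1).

227/4

iteration 1: select I,V (d=11, Q=-155); attach at lengths (53/6, 13/6); label the merged cluster IV
  updated: d(A,IV)=19, d(IV,T)=45/2, d(IV,X)=25
iteration 2: select A,X (d=17, Q=-104); attach at lengths (8, 9); label the merged cluster AX
  updated: d(AX,IV)=27/2, d(AX,T)=43/2
iteration 3: select AX,IV (d=27/2, Q=-115/2); attach at lengths (25/4, 29/4); label the merged cluster AIVX
  updated: d(AIVX,T)=61/4
iteration 4: select AIVX,T (d=61/4); attach at lengths (61/8, 61/8); label the merged cluster AITVX
final tree: (((A:8,X:9):25/4,(I:53/6,V:13/6):29/4):61/8,T:61/8)
total length: 227/4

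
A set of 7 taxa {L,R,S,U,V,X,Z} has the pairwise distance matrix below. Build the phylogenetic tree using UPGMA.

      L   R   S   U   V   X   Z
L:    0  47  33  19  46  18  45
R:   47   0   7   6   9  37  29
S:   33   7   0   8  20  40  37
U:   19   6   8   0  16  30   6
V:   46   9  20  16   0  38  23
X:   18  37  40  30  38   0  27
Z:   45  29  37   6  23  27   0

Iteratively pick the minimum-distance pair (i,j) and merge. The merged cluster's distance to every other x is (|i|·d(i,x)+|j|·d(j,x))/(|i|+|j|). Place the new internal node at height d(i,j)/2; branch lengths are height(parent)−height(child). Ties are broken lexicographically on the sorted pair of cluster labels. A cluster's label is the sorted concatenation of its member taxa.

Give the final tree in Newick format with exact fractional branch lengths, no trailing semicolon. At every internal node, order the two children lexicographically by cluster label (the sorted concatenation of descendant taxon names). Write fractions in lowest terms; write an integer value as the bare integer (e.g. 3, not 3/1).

1. join R+U (d=6) ⇒ RU; edges |R|=3, |U|=3
  updated: d(L,RU)=33, d(RU,S)=15/2, d(RU,V)=25/2, d(RU,X)=67/2, d(RU,Z)=35/2
2. join RU+S (d=15/2) ⇒ RSU; edges |RU|=3/4, |S|=15/4
  updated: d(L,RSU)=33, d(RSU,V)=15, d(RSU,X)=107/3, d(RSU,Z)=24
3. join RSU+V (d=15) ⇒ RSUV; edges |RSU|=15/4, |V|=15/2
  updated: d(L,RSUV)=145/4, d(RSUV,X)=145/4, d(RSUV,Z)=95/4
4. join L+X (d=18) ⇒ LX; edges |L|=9, |X|=9
  updated: d(LX,RSUV)=145/4, d(LX,Z)=36
5. join RSUV+Z (d=95/4) ⇒ RSUVZ; edges |RSUV|=35/8, |Z|=95/8
  updated: d(LX,RSUVZ)=181/5
6. join LX+RSUVZ (d=181/5) ⇒ LRSUVXZ; edges |LX|=91/10, |RSUVZ|=249/40
final tree: ((L:9,X:9):91/10,((((R:3,U:3):3/4,S:15/4):15/4,V:15/2):35/8,Z:95/8):249/40)
total length: 2853/40

((L:9,X:9):91/10,((((R:3,U:3):3/4,S:15/4):15/4,V:15/2):35/8,Z:95/8):249/40)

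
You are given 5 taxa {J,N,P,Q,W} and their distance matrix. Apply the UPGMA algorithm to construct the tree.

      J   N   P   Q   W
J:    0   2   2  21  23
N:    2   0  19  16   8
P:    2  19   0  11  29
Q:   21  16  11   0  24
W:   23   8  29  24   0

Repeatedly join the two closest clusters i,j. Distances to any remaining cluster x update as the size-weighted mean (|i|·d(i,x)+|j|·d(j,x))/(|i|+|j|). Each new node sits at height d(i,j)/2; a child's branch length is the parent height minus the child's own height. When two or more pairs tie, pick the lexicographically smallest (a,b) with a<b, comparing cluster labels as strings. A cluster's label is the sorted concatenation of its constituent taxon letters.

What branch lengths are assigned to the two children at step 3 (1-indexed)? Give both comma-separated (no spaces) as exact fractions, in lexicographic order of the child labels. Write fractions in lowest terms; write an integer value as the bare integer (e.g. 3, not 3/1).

11/4,8

1. join J+N (d=2) ⇒ JN; edges |J|=1, |N|=1
  updated: d(JN,P)=21/2, d(JN,Q)=37/2, d(JN,W)=31/2
2. join JN+P (d=21/2) ⇒ JNP; edges |JN|=17/4, |P|=21/4
  updated: d(JNP,Q)=16, d(JNP,W)=20
3. join JNP+Q (d=16) ⇒ JNPQ; edges |JNP|=11/4, |Q|=8
  updated: d(JNPQ,W)=21
4. join JNPQ+W (d=21) ⇒ JNPQW; edges |JNPQ|=5/2, |W|=21/2
final tree: ((((J:1,N:1):17/4,P:21/4):11/4,Q:8):5/2,W:21/2)
total length: 141/4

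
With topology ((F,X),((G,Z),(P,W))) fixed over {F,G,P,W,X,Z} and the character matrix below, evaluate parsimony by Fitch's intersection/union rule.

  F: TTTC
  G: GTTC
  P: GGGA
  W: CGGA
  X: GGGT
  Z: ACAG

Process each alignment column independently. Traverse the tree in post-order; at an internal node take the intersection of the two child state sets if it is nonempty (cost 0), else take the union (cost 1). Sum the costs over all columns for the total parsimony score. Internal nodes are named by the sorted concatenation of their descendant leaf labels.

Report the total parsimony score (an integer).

FX@0: {T} ∪ {G} = {G,T} (union, +1)
GZ@0: {G} ∪ {A} = {A,G} (union, +1)
PW@0: {G} ∪ {C} = {C,G} (union, +1)
GPWZ@0: {A,G} ∩ {C,G} = {G} (intersection, +0)
FGPWXZ@0: {G,T} ∩ {G} = {G} (intersection, +0)
FX@1: {T} ∪ {G} = {G,T} (union, +1)
GZ@1: {T} ∪ {C} = {C,T} (union, +1)
PW@1: {G} ∩ {G} = {G} (intersection, +0)
GPWZ@1: {C,T} ∪ {G} = {C,G,T} (union, +1)
FGPWXZ@1: {G,T} ∩ {C,G,T} = {G,T} (intersection, +0)
FX@2: {T} ∪ {G} = {G,T} (union, +1)
GZ@2: {T} ∪ {A} = {A,T} (union, +1)
PW@2: {G} ∩ {G} = {G} (intersection, +0)
GPWZ@2: {A,T} ∪ {G} = {A,G,T} (union, +1)
FGPWXZ@2: {G,T} ∩ {A,G,T} = {G,T} (intersection, +0)
FX@3: {C} ∪ {T} = {C,T} (union, +1)
GZ@3: {C} ∪ {G} = {C,G} (union, +1)
PW@3: {A} ∩ {A} = {A} (intersection, +0)
GPWZ@3: {C,G} ∪ {A} = {A,C,G} (union, +1)
FGPWXZ@3: {C,T} ∩ {A,C,G} = {C} (intersection, +0)
per-site changes: [3, 3, 3, 3]; total = 12

12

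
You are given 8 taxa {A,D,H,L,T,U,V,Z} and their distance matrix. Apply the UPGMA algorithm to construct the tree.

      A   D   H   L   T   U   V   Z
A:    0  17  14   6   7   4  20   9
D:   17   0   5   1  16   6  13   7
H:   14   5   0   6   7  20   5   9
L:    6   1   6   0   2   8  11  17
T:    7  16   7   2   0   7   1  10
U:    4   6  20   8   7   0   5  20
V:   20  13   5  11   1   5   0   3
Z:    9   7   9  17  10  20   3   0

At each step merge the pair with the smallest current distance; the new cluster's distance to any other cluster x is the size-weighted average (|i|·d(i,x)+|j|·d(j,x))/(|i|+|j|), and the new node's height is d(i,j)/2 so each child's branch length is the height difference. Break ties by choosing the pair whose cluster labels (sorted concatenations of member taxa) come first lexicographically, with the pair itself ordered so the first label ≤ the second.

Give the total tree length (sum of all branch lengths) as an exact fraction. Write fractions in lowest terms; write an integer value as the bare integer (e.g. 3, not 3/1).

iteration 1: select D,L (d=1); attach at lengths (1/2, 1/2); label the merged cluster DL
  updated: d(A,DL)=23/2, d(DL,H)=11/2, d(DL,T)=9, d(DL,U)=7, d(DL,V)=12, d(DL,Z)=12
iteration 2: select T,V (d=1); attach at lengths (1/2, 1/2); label the merged cluster TV
  updated: d(A,TV)=27/2, d(DL,TV)=21/2, d(H,TV)=6, d(TV,U)=6, d(TV,Z)=13/2
iteration 3: select A,U (d=4); attach at lengths (2, 2); label the merged cluster AU
  updated: d(AU,DL)=37/4, d(AU,H)=17, d(AU,TV)=39/4, d(AU,Z)=29/2
iteration 4: select DL,H (d=11/2); attach at lengths (9/4, 11/4); label the merged cluster DHL
  updated: d(AU,DHL)=71/6, d(DHL,TV)=9, d(DHL,Z)=11
iteration 5: select TV,Z (d=13/2); attach at lengths (11/4, 13/4); label the merged cluster TVZ
  updated: d(AU,TVZ)=34/3, d(DHL,TVZ)=29/3
iteration 6: select DHL,TVZ (d=29/3); attach at lengths (25/12, 19/12); label the merged cluster DHLTVZ
  updated: d(AU,DHLTVZ)=139/12
iteration 7: select AU,DHLTVZ (d=139/12); attach at lengths (91/24, 23/24); label the merged cluster ADHLTUVZ
final tree: ((A:2,U:2):91/24,(((D:1/2,L:1/2):9/4,H:11/4):25/12,((T:1/2,V:1/2):11/4,Z:13/4):19/12):23/24)
total length: 305/12

305/12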